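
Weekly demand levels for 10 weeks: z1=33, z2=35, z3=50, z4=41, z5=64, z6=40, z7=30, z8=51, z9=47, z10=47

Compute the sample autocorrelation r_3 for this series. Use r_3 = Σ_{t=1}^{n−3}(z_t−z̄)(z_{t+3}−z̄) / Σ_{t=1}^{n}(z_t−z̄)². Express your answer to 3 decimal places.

Mean z̄ = (33 + 35 + 50 + 41 + 64 + 40 + 30 + 51 + 47 + 47)/10 = 43.8000
Numerator Σ_{t=1}^{7}(z_t−z̄)(z_{t+3}−z̄) = -43.3200
Denominator Σ(z_t−z̄)² = 925.6000
r_3 = -43.3200 / 925.6000 = -0.047

-0.047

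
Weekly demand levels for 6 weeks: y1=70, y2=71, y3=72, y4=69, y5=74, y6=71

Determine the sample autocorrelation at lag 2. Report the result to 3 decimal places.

0.142

Mean ȳ = (70 + 71 + 72 + 69 + 74 + 71)/6 = 71.1667
Deviations from mean: -1.1667, -0.1667, 0.8333, -2.1667, 2.8333, -0.1667
Σ(y_t−ȳ)(y_{t+2}−ȳ) = (-0.9722) + (0.3611) + (2.3611) + (0.3611) = 2.1111
Denominator Σ(y_t−ȳ)² = 14.8333
r_2 = 2.1111 / 14.8333 = 0.142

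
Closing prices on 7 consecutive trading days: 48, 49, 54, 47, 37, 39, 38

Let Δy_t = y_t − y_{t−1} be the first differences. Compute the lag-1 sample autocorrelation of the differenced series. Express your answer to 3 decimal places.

First differences Δy: 1, 5, -7, -10, 2, -1
Mean of differences = -1.6667
Numerator Σ(Δy_t−Δȳ)(Δy_{t+1}−Δȳ) = -1.4444
Denominator Σ(Δy_t−Δȳ)² = 163.3333
r_1(Δy) = -1.4444 / 163.3333 = -0.009

-0.009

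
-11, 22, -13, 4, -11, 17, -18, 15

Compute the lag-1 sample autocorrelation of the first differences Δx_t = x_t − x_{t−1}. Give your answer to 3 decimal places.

First differences Δx: 33, -35, 17, -15, 28, -35, 33
Mean of differences = 3.7143
Numerator Σ(Δx_t−Δx̄)(Δx_{t+1}−Δx̄) = -4425.2245
Denominator Σ(Δx_t−Δx̄)² = 5829.4286
r_1(Δx) = -4425.2245 / 5829.4286 = -0.759

-0.759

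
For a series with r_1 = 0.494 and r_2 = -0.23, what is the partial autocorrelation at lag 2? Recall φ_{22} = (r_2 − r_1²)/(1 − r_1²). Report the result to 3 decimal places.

φ_{22} = (r_2 − r_1²) / (1 − r_1²)
r_1² = (0.494)² = 0.244036
Numerator = -0.23 − 0.2440 = -0.4740; denominator = 1 − 0.2440 = 0.7560
φ_{22} = -0.4740 / 0.7560 = -0.627

-0.627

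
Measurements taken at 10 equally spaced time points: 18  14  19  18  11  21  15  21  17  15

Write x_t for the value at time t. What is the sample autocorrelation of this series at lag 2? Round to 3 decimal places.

0.124

Mean x̄ = (18 + 14 + 19 + 18 + 11 + 21 + 15 + 21 + 17 + 15)/10 = 16.9000
Numerator Σ_{t=1}^{8}(x_t−x̄)(x_{t+2}−x̄) = 11.2800
Denominator Σ(x_t−x̄)² = 90.9000
r_2 = 11.2800 / 90.9000 = 0.124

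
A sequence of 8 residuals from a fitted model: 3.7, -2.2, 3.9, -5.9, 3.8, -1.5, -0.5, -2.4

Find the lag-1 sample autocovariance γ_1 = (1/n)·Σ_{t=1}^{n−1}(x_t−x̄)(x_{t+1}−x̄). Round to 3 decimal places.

Mean x̄ = (3.7 − 2.2 + 3.9 − 5.9 + 3.8 − 1.5 − 0.5 − 2.4)/8 = -0.1375
Σ_{t=1}^{7}(x_t−x̄)(x_{t+1}−x̄) = -66.2489
γ_1 = -66.2489 / 8 = -8.281

-8.281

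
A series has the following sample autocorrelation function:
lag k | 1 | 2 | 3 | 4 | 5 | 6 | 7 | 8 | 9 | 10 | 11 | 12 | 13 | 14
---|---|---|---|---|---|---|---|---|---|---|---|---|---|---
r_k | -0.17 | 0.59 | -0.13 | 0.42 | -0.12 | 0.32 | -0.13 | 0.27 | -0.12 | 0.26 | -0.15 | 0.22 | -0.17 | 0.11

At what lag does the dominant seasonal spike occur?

The largest autocorrelation is r_2 = 0.59, with weaker echoes at lags 4 (0.42), 6 (0.32), 8 (0.27), 10 (0.26) and 12 (0.22); the remaining lags stay at or below 0.11.
The dominant spike at lag 2 indicates a seasonal period of 2.

2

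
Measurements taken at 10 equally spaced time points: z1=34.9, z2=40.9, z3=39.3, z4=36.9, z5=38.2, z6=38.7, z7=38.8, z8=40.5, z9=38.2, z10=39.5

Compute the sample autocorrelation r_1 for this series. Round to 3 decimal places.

Mean z̄ = (34.9 + 40.9 + 39.3 + 36.9 + 38.2 + 38.7 + 38.8 + 40.5 + 38.2 + 39.5)/10 = 38.5900
Numerator Σ_{t=1}^{9}(z_t−z̄)(z_{t+1}−z̄) = -8.1431
Denominator Σ(z_t−z̄)² = 27.1490
r_1 = -8.1431 / 27.1490 = -0.300

-0.300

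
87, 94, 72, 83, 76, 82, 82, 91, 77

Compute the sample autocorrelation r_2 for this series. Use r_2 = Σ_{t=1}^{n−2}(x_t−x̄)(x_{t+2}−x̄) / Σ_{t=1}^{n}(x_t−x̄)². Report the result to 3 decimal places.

Mean x̄ = (87 + 94 + 72 + 83 + 76 + 82 + 82 + 91 + 77)/9 = 82.6667
Σ(x_t−x̄)(x_{t+2}−x̄) = (-46.2222) + (3.7778) + (71.1111) + (-0.2222) + (4.4444) + (-5.5556) + (3.7778) = 31.1111
Denominator Σ(x_t−x̄)² = 408.0000
r_2 = 31.1111 / 408.0000 = 0.076

0.076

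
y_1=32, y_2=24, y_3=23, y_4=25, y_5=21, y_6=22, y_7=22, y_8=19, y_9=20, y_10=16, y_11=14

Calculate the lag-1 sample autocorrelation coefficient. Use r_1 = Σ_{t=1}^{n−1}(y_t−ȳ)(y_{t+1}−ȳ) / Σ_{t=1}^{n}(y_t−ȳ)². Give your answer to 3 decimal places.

Mean ȳ = (32 + 24 + 23 + 25 + 21 + 22 + 22 + 19 + 20 + 16 + 14)/11 = 21.6364
Numerator Σ_{t=1}^{10}(y_t−ȳ)(y_{t+1}−ȳ) = 85.6860
Denominator Σ(y_t−ȳ)² = 226.5455
r_1 = 85.6860 / 226.5455 = 0.378

0.378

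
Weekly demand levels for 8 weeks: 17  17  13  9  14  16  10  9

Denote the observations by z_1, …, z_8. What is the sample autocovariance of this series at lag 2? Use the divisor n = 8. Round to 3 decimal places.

Mean z̄ = (17 + 17 + 13 + 9 + 14 + 16 + 10 + 9)/8 = 13.1250
Deviations: 3.8750, 3.8750, -0.1250, -4.1250, 0.8750, 2.8750, -3.1250, -4.1250
Σ_{t=1}^{6}(z_t−z̄)(z_{t+2}−z̄) = -43.0313
γ_2 = -43.0313 / 8 = -5.379

-5.379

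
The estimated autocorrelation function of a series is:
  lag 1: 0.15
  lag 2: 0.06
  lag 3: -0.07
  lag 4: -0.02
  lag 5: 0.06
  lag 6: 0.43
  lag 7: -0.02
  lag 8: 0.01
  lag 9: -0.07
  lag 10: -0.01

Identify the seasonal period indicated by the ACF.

The largest autocorrelation is r_6 = 0.43; the remaining lags stay at or below 0.15.
The dominant spike at lag 6 indicates a seasonal period of 6.

6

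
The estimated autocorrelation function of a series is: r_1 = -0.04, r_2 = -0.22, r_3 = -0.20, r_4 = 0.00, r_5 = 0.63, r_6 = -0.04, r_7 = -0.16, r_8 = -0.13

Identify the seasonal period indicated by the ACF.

5

The largest autocorrelation is r_5 = 0.63; the remaining lags stay at or below 0.00.
The dominant spike at lag 5 indicates a seasonal period of 5.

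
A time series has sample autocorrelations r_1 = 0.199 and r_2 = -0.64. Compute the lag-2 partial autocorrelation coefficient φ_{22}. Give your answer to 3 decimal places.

-0.708

φ_{22} = (r_2 − r_1²) / (1 − r_1²)
r_1² = (0.199)² = 0.039601
Numerator = -0.64 − 0.0396 = -0.6796; denominator = 1 − 0.0396 = 0.9604
φ_{22} = -0.6796 / 0.9604 = -0.708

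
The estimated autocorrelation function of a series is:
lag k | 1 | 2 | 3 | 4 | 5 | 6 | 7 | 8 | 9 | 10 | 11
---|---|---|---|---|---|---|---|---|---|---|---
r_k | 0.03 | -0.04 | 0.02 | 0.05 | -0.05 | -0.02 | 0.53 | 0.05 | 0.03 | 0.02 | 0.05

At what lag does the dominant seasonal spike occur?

7

The largest autocorrelation is r_7 = 0.53; the remaining lags stay at or below 0.05.
The dominant spike at lag 7 indicates a seasonal period of 7.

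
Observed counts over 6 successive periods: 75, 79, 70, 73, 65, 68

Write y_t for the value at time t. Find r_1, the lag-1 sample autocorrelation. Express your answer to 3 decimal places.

Mean ȳ = (75 + 79 + 70 + 73 + 65 + 68)/6 = 71.6667
Deviations from mean: 3.3333, 7.3333, -1.6667, 1.3333, -6.6667, -3.6667
Σ(y_t−ȳ)(y_{t+1}−ȳ) = (24.4444) + (-12.2222) + (-2.2222) + (-8.8889) + (24.4444) = 25.5556
Denominator Σ(y_t−ȳ)² = 127.3333
r_1 = 25.5556 / 127.3333 = 0.201

0.201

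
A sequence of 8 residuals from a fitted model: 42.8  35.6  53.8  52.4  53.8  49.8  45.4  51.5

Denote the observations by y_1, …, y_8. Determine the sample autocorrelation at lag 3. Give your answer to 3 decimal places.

-0.266

Mean ȳ = (42.8 + 35.6 + 53.8 + 52.4 + 53.8 + 49.8 + 45.4 + 51.5)/8 = 48.1375
Deviations from mean: -5.3375, -12.5375, 5.6625, 4.2625, 5.6625, 1.6625, -2.7375, 3.3625
Numerator Σ_{t=1}^{5}(y_t−ȳ)(y_{t+3}−ȳ) = -76.9592
Denominator Σ(y_t−ȳ)² = 289.5388
r_3 = -76.9592 / 289.5388 = -0.266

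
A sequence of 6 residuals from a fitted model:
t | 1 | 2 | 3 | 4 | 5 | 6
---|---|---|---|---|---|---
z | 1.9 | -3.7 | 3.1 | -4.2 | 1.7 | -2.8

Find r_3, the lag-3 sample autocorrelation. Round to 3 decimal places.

-0.462

Mean z̄ = (1.9 − 3.7 + 3.1 − 4.2 + 1.7 − 2.8)/6 = -0.6667
Deviations from mean: 2.5667, -3.0333, 3.7667, -3.5333, 2.3667, -2.1333
Σ(z_t−z̄)(z_{t+3}−z̄) = (-9.0689) + (-7.1789) + (-8.0356) = -24.2833
Denominator Σ(z_t−z̄)² = 52.6133
r_3 = -24.2833 / 52.6133 = -0.462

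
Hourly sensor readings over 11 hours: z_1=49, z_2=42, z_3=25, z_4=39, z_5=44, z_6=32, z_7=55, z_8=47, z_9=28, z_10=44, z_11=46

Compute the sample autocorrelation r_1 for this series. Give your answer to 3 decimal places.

-0.180

Mean z̄ = (49 + 42 + 25 + 39 + 44 + 32 + 55 + 47 + 28 + 44 + 46)/11 = 41.0000
Numerator Σ_{t=1}^{10}(z_t−z̄)(z_{t+1}−z̄) = -153.0000
Denominator Σ(z_t−z̄)² = 850.0000
r_1 = -153.0000 / 850.0000 = -0.180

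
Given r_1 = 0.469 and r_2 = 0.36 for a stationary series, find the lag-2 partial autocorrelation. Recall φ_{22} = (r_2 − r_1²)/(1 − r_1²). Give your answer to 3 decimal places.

φ_{22} = (r_2 − r_1²) / (1 − r_1²)
r_1² = (0.469)² = 0.219961
Numerator = 0.36 − 0.2200 = 0.1400; denominator = 1 − 0.2200 = 0.7800
φ_{22} = 0.1400 / 0.7800 = 0.180

0.180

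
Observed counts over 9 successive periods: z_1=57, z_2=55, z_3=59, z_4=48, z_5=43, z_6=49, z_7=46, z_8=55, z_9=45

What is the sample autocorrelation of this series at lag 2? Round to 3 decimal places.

0.140

Mean z̄ = (57 + 55 + 59 + 48 + 43 + 49 + 46 + 55 + 45)/9 = 50.7778
Numerator Σ_{t=1}^{7}(z_t−z̄)(z_{t+2}−z̄) = 37.6790
Denominator Σ(z_t−z̄)² = 269.5556
r_2 = 37.6790 / 269.5556 = 0.140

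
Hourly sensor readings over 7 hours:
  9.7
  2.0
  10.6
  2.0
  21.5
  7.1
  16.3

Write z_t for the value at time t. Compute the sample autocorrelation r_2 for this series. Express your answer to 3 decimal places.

0.540

Mean z̄ = (9.7 + 2.0 + 10.6 + 2.0 + 21.5 + 7.1 + 16.3)/7 = 9.8857
Σ(z_t−z̄)(z_{t+2}−z̄) = (-0.1327) + (62.1845) + (8.2959) + (21.9673) + (74.4973) = 166.8124
Denominator Σ(z_t−z̄)² = 308.7086
r_2 = 166.8124 / 308.7086 = 0.540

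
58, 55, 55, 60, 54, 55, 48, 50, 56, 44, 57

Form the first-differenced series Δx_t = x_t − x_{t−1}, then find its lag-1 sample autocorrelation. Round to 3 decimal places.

-0.580

First differences Δx: -3, 0, 5, -6, 1, -7, 2, 6, -12, 13
Mean of differences = -0.1000
Numerator Σ(Δx_t−Δx̄)(Δx_{t+1}−Δx̄) = -274.1100
Denominator Σ(Δx_t−Δx̄)² = 472.9000
r_1(Δx) = -274.1100 / 472.9000 = -0.580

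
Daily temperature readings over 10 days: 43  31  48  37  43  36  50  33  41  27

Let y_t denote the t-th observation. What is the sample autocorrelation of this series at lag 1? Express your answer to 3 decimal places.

Mean ȳ = (43 + 31 + 48 + 37 + 43 + 36 + 50 + 33 + 41 + 27)/10 = 38.9000
Numerator Σ_{t=1}^{9}(y_t−ȳ)(y_{t+1}−ȳ) = -276.3100
Denominator Σ(y_t−ȳ)² = 494.9000
r_1 = -276.3100 / 494.9000 = -0.558

-0.558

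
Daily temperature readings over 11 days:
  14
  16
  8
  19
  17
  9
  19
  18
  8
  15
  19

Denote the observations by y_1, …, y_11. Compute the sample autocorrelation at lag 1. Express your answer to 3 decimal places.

-0.381

Mean ȳ = (14 + 16 + 8 + 19 + 17 + 9 + 19 + 18 + 8 + 15 + 19)/11 = 14.7273
Numerator Σ_{t=1}^{10}(y_t−ȳ)(y_{t+1}−ȳ) = -74.7107
Denominator Σ(y_t−ȳ)² = 196.1818
r_1 = -74.7107 / 196.1818 = -0.381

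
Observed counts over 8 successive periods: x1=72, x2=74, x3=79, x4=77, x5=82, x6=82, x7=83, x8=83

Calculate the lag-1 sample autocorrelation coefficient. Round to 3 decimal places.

0.516

Mean x̄ = (72 + 74 + 79 + 77 + 82 + 82 + 83 + 83)/8 = 79.0000
Deviations from mean: -7.0000, -5.0000, 0.0000, -2.0000, 3.0000, 3.0000, 4.0000, 4.0000
Numerator Σ_{t=1}^{7}(x_t−x̄)(x_{t+1}−x̄) = 66.0000
Denominator Σ(x_t−x̄)² = 128.0000
r_1 = 66.0000 / 128.0000 = 0.516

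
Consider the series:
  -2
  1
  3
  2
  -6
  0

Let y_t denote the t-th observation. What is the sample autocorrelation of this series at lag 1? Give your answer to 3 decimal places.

-0.096

Mean ȳ = (-2 + 1 + 3 + 2 − 6 + 0)/6 = -0.3333
Numerator Σ_{t=1}^{5}(y_t−ȳ)(y_{t+1}−ȳ) = -5.1111
Denominator Σ(y_t−ȳ)² = 53.3333
r_1 = -5.1111 / 53.3333 = -0.096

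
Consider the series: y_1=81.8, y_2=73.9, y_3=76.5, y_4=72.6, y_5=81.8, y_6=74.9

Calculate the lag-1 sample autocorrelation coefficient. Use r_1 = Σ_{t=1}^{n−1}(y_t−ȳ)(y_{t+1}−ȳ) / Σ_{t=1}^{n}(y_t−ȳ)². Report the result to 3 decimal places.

-0.535

Mean ȳ = (81.8 + 73.9 + 76.5 + 72.6 + 81.8 + 74.9)/6 = 76.9167
Deviations from mean: 4.8833, -3.0167, -0.4167, -4.3167, 4.8833, -2.0167
Numerator Σ_{t=1}^{5}(y_t−ȳ)(y_{t+1}−ȳ) = -42.6036
Denominator Σ(y_t−ȳ)² = 79.6683
r_1 = -42.6036 / 79.6683 = -0.535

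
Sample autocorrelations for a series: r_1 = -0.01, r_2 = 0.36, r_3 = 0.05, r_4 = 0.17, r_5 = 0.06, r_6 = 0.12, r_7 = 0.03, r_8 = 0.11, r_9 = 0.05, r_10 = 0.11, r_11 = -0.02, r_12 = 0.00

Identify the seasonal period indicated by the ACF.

2

The largest autocorrelation is r_2 = 0.36, with a weaker echo at lag 4 (0.17); the remaining lags stay at or below 0.12.
The dominant spike at lag 2 indicates a seasonal period of 2.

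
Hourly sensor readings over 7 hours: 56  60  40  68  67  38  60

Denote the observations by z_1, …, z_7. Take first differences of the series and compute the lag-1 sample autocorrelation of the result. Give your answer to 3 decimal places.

First differences Δz: 4, -20, 28, -1, -29, 22
Mean of differences = 0.6667
Numerator Σ(Δz_t−Δz̄)(Δz_{t+1}−Δz̄) = -1262.7778
Denominator Σ(Δz_t−Δz̄)² = 2523.3333
r_1(Δz) = -1262.7778 / 2523.3333 = -0.500

-0.500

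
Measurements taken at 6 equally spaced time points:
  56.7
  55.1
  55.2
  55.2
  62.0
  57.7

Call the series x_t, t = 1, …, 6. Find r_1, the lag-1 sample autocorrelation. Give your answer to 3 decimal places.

0.048

Mean x̄ = (56.7 + 55.1 + 55.2 + 55.2 + 62.0 + 57.7)/6 = 56.9833
Deviations from mean: -0.2833, -1.8833, -1.7833, -1.7833, 5.0167, 0.7167
Numerator Σ_{t=1}^{5}(x_t−x̄)(x_{t+1}−x̄) = 1.7214
Denominator Σ(x_t−x̄)² = 35.6683
r_1 = 1.7214 / 35.6683 = 0.048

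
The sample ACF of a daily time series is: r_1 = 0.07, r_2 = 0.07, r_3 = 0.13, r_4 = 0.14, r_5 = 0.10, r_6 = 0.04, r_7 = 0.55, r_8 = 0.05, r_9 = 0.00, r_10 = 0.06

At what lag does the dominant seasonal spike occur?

The largest autocorrelation is r_7 = 0.55; the remaining lags stay at or below 0.14.
The dominant spike at lag 7 indicates a seasonal period of 7.

7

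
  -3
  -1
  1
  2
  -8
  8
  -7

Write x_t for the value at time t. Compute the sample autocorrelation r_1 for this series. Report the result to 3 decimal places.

Mean x̄ = (-3 − 1 + 1 + 2 − 8 + 8 − 7)/7 = -1.1429
Deviations from mean: -1.8571, 0.1429, 2.1429, 3.1429, -6.8571, 9.1429, -5.8571
Σ(x_t−x̄)(x_{t+1}−x̄) = (-0.2653) + (0.3061) + (6.7347) + (-21.5510) + (-62.6939) + (-53.5510) = -131.0204
Denominator Σ(x_t−x̄)² = 182.8571
r_1 = -131.0204 / 182.8571 = -0.717

-0.717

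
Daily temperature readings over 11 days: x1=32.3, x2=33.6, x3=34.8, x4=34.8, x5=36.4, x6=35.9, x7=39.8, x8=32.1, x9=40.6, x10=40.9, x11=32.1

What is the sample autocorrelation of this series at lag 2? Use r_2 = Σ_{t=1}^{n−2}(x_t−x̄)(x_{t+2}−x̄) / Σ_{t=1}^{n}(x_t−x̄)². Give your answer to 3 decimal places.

-0.091

Mean x̄ = (32.3 + 33.6 + 34.8 + 34.8 + 36.4 + 35.9 + 39.8 + 32.1 + 40.6 + 40.9 + 32.1)/11 = 35.7545
Numerator Σ_{t=1}^{9}(x_t−x̄)(x_{t+2}−x̄) = -10.2314
Denominator Σ(x_t−x̄)² = 111.8673
r_2 = -10.2314 / 111.8673 = -0.091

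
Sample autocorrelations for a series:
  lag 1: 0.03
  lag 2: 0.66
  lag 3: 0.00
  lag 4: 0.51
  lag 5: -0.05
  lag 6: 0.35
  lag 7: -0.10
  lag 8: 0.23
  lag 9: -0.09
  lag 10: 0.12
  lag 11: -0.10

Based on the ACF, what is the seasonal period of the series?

2

The largest autocorrelation is r_2 = 0.66, with weaker echoes at lags 4 (0.51), 6 (0.35) and 8 (0.23); the remaining lags stay at or below 0.12.
The dominant spike at lag 2 indicates a seasonal period of 2.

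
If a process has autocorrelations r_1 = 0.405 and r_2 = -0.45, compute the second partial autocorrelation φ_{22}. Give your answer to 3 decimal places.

φ_{22} = (r_2 − r_1²) / (1 − r_1²)
r_1² = (0.405)² = 0.164025
Numerator = -0.45 − 0.1640 = -0.6140; denominator = 1 − 0.1640 = 0.8360
φ_{22} = -0.6140 / 0.8360 = -0.735

-0.735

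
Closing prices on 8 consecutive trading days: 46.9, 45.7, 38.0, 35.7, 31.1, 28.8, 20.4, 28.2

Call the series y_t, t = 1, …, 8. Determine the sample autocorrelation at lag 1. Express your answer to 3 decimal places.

0.636

Mean ȳ = (46.9 + 45.7 + 38.0 + 35.7 + 31.1 + 28.8 + 20.4 + 28.2)/8 = 34.3500
Deviations from mean: 12.5500, 11.3500, 3.6500, 1.3500, -3.2500, -5.5500, -13.9500, -6.1500
Σ(y_t−ȳ)(y_{t+1}−ȳ) = (142.4425) + (41.4275) + (4.9275) + (-4.3875) + (18.0375) + (77.4225) + (85.7925) = 365.6625
Denominator Σ(y_t−ȳ)² = 575.2600
r_1 = 365.6625 / 575.2600 = 0.636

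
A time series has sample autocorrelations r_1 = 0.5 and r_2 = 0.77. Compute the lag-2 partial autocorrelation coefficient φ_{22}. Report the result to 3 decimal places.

φ_{22} = (r_2 − r_1²) / (1 − r_1²)
r_1² = (0.5)² = 0.25
Numerator = 0.77 − 0.2500 = 0.5200; denominator = 1 − 0.2500 = 0.7500
φ_{22} = 0.5200 / 0.7500 = 0.693

0.693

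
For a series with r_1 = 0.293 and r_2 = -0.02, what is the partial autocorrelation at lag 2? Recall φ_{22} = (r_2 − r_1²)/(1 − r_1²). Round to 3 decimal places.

-0.116

φ_{22} = (r_2 − r_1²) / (1 − r_1²)
r_1² = (0.293)² = 0.085849
Numerator = -0.02 − 0.0858 = -0.1058; denominator = 1 − 0.0858 = 0.9142
φ_{22} = -0.1058 / 0.9142 = -0.116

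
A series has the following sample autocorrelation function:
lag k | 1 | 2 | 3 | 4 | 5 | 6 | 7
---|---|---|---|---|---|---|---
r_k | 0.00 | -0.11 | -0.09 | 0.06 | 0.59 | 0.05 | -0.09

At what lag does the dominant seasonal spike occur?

5

The largest autocorrelation is r_5 = 0.59; the remaining lags stay at or below 0.06.
The dominant spike at lag 5 indicates a seasonal period of 5.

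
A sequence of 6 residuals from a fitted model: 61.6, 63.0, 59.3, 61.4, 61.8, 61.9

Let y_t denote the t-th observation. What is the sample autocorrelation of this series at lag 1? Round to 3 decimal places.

Mean ȳ = (61.6 + 63.0 + 59.3 + 61.4 + 61.8 + 61.9)/6 = 61.5000
Deviations from mean: 0.1000, 1.5000, -2.2000, -0.1000, 0.3000, 0.4000
Σ(y_t−ȳ)(y_{t+1}−ȳ) = (0.1500) + (-3.3000) + (0.2200) + (-0.0300) + (0.1200) = -2.8400
Denominator Σ(y_t−ȳ)² = 7.3600
r_1 = -2.8400 / 7.3600 = -0.386

-0.386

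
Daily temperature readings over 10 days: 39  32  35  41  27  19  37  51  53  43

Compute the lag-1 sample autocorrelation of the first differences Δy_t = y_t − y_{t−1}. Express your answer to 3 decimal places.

First differences Δy: -7, 3, 6, -14, -8, 18, 14, 2, -10
Mean of differences = 0.4444
Numerator Σ(Δy_t−Δȳ)(Δy_{t+1}−Δȳ) = 131.4691
Denominator Σ(Δy_t−Δȳ)² = 976.2222
r_1(Δy) = 131.4691 / 976.2222 = 0.135

0.135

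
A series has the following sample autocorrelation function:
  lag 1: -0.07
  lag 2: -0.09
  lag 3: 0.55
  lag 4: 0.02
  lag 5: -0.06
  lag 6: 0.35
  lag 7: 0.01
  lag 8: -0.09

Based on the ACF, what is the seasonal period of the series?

3

The largest autocorrelation is r_3 = 0.55, with a weaker echo at lag 6 (0.35); the remaining lags stay at or below 0.02.
The dominant spike at lag 3 indicates a seasonal period of 3.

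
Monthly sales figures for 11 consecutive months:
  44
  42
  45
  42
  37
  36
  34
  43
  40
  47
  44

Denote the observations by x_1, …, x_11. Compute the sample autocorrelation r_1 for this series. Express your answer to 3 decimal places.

Mean x̄ = (44 + 42 + 45 + 42 + 37 + 36 + 34 + 43 + 40 + 47 + 44)/11 = 41.2727
Numerator Σ_{t=1}^{10}(x_t−x̄)(x_{t+1}−x̄) = 58.7438
Denominator Σ(x_t−x̄)² = 166.1818
r_1 = 58.7438 / 166.1818 = 0.353

0.353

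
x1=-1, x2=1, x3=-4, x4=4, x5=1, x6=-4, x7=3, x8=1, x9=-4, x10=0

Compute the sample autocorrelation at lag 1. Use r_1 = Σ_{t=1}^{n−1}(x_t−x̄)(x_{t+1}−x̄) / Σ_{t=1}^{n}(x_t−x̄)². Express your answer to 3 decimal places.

-0.456

Mean x̄ = (-1 + 1 − 4 + 4 + 1 − 4 + 3 + 1 − 4 + 0)/10 = -0.3000
Numerator Σ_{t=1}^{9}(x_t−x̄)(x_{t+1}−x̄) = -34.6900
Denominator Σ(x_t−x̄)² = 76.1000
r_1 = -34.6900 / 76.1000 = -0.456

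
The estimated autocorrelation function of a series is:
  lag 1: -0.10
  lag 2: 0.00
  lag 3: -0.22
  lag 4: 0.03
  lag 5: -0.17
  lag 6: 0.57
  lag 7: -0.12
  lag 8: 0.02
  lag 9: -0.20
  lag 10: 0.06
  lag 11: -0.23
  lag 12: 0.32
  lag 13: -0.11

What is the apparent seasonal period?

6

The largest autocorrelation is r_6 = 0.57, with a weaker echo at lag 12 (0.32); the remaining lags stay at or below 0.06.
The dominant spike at lag 6 indicates a seasonal period of 6.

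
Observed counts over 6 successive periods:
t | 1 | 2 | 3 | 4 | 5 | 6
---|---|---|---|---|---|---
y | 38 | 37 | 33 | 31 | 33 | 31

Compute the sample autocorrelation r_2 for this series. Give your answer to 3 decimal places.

-0.083

Mean ȳ = (38 + 37 + 33 + 31 + 33 + 31)/6 = 33.8333
Deviations from mean: 4.1667, 3.1667, -0.8333, -2.8333, -0.8333, -2.8333
Σ(y_t−ȳ)(y_{t+2}−ȳ) = (-3.4722) + (-8.9722) + (0.6944) + (8.0278) = -3.7222
Denominator Σ(y_t−ȳ)² = 44.8333
r_2 = -3.7222 / 44.8333 = -0.083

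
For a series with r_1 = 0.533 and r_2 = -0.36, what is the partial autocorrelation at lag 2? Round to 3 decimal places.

φ_{22} = (r_2 − r_1²) / (1 − r_1²)
r_1² = (0.533)² = 0.284089
Numerator = -0.36 − 0.2841 = -0.6441; denominator = 1 − 0.2841 = 0.7159
φ_{22} = -0.6441 / 0.7159 = -0.900

-0.900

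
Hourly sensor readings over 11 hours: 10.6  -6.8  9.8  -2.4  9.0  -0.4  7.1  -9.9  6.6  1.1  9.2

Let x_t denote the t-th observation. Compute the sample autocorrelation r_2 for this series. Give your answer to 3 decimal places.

Mean x̄ = (10.6 − 6.8 + 9.8 − 2.4 + 9.0 − 0.4 + 7.1 − 9.9 + 6.6 + 1.1 + 9.2)/11 = 3.0818
Numerator Σ_{t=1}^{9}(x_t−x̄)(x_{t+2}−x̄) = 293.8948
Denominator Σ(x_t−x̄)² = 514.9164
r_2 = 293.8948 / 514.9164 = 0.571

0.571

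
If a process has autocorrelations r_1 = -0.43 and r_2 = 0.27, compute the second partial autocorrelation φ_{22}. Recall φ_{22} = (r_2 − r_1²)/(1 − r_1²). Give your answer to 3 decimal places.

φ_{22} = (r_2 − r_1²) / (1 − r_1²)
r_1² = (-0.43)² = 0.1849
Numerator = 0.27 − 0.1849 = 0.0851; denominator = 1 − 0.1849 = 0.8151
φ_{22} = 0.0851 / 0.8151 = 0.104

0.104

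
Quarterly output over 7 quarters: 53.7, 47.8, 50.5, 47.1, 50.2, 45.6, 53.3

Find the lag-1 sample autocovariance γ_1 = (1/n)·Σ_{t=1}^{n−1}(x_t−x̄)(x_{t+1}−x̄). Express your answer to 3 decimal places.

Mean x̄ = (53.7 + 47.8 + 50.5 + 47.1 + 50.2 + 45.6 + 53.3)/7 = 49.7429
Deviations: 3.9571, -1.9429, 0.7571, -2.6429, 0.4571, -4.1429, 3.5571
Σ_{t=1}^{6}(x_t−x̄)(x_{t+1}−x̄) = -28.9990
γ_1 = -28.9990 / 7 = -4.143

-4.143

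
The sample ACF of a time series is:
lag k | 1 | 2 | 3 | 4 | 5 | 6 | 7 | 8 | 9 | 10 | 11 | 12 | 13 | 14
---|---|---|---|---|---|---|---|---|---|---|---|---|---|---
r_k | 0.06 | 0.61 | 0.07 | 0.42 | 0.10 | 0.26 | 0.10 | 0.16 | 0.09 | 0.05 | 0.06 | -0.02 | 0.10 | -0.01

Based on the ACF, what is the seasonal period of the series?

2

The largest autocorrelation is r_2 = 0.61, with weaker echoes at lags 4 (0.42), 6 (0.26) and 8 (0.16); the remaining lags stay at or below 0.10.
The dominant spike at lag 2 indicates a seasonal period of 2.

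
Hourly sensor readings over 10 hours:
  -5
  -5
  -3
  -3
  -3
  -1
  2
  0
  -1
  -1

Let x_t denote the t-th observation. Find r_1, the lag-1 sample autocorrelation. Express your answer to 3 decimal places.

0.636

Mean x̄ = (-5 − 5 − 3 − 3 − 3 − 1 + 2 + 0 − 1 − 1)/10 = -2.0000
Numerator Σ_{t=1}^{9}(x_t−x̄)(x_{t+1}−x̄) = 28.0000
Denominator Σ(x_t−x̄)² = 44.0000
r_1 = 28.0000 / 44.0000 = 0.636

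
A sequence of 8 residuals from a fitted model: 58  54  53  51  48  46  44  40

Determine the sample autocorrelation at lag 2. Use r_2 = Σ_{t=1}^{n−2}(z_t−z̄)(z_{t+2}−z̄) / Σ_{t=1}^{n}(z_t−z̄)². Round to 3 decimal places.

Mean z̄ = (58 + 54 + 53 + 51 + 48 + 46 + 44 + 40)/8 = 49.2500
Deviations from mean: 8.7500, 4.7500, 3.7500, 1.7500, -1.2500, -3.2500, -5.2500, -9.2500
Σ(z_t−z̄)(z_{t+2}−z̄) = (32.8125) + (8.3125) + (-4.6875) + (-5.6875) + (6.5625) + (30.0625) = 67.3750
Denominator Σ(z_t−z̄)² = 241.5000
r_2 = 67.3750 / 241.5000 = 0.279

0.279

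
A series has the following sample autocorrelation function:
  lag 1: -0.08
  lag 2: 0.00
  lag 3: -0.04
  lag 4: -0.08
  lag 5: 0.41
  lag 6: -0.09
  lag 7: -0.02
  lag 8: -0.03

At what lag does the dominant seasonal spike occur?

The largest autocorrelation is r_5 = 0.41; the remaining lags stay at or below 0.00.
The dominant spike at lag 5 indicates a seasonal period of 5.

5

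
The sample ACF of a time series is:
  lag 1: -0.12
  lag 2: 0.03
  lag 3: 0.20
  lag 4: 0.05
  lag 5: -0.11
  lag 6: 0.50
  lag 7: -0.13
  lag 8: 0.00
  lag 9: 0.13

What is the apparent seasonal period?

The largest autocorrelation is r_6 = 0.50; the remaining lags stay at or below 0.20.
The dominant spike at lag 6 indicates a seasonal period of 6.

6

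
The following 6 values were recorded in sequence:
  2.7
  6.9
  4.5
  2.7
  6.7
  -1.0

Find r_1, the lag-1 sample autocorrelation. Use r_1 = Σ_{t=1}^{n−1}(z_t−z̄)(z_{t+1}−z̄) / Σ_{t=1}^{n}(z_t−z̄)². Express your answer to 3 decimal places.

Mean z̄ = (2.7 + 6.9 + 4.5 + 2.7 + 6.7 − 1.0)/6 = 3.7500
Deviations from mean: -1.0500, 3.1500, 0.7500, -1.0500, 2.9500, -4.7500
Numerator Σ_{t=1}^{5}(z_t−z̄)(z_{t+1}−z̄) = -18.8425
Denominator Σ(z_t−z̄)² = 43.9550
r_1 = -18.8425 / 43.9550 = -0.429

-0.429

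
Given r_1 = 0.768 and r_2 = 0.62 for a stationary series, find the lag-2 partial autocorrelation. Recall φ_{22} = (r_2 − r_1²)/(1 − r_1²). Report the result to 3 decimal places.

φ_{22} = (r_2 − r_1²) / (1 − r_1²)
r_1² = (0.768)² = 0.589824
Numerator = 0.62 − 0.5898 = 0.0302; denominator = 1 − 0.5898 = 0.4102
φ_{22} = 0.0302 / 0.4102 = 0.074

0.074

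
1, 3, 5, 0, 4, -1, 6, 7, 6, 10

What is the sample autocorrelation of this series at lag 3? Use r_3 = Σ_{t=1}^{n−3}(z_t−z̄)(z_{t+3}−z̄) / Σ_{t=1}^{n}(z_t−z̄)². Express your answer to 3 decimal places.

0.016

Mean z̄ = (1 + 3 + 5 + 0 + 4 − 1 + 6 + 7 + 6 + 10)/10 = 4.1000
Σ(z_t−z̄)(z_{t+3}−z̄) = (12.7100) + (0.1100) + (-4.5900) + (-7.7900) + (-0.2900) + (-9.6900) + (11.2100) = 1.6700
Denominator Σ(z_t−z̄)² = 104.9000
r_3 = 1.6700 / 104.9000 = 0.016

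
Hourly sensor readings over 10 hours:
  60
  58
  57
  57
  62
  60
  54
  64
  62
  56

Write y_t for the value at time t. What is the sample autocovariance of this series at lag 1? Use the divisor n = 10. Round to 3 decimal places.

Mean ȳ = (60 + 58 + 57 + 57 + 62 + 60 + 54 + 64 + 62 + 56)/10 = 59.0000
Σ_{t=1}^{9}(y_t−ȳ)(y_{t+1}−ȳ) = -22.0000
γ_1 = -22.0000 / 10 = -2.200

-2.200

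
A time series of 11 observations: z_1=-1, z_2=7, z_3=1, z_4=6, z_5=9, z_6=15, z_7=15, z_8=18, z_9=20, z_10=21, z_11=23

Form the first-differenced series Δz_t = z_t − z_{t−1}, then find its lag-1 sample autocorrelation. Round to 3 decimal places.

-0.570

First differences Δz: 8, -6, 5, 3, 6, 0, 3, 2, 1, 2
Mean of differences = 2.4000
Numerator Σ(Δz_t−Δz̄)(Δz_{t+1}−Δz̄) = -74.3600
Denominator Σ(Δz_t−Δz̄)² = 130.4000
r_1(Δz) = -74.3600 / 130.4000 = -0.570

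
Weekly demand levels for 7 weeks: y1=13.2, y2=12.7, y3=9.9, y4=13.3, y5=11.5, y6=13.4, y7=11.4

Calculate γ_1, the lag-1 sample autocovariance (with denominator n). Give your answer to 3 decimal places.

Mean ȳ = (13.2 + 12.7 + 9.9 + 13.3 + 11.5 + 13.4 + 11.4)/7 = 12.2000
Σ_{t=1}^{6}(y_t−ȳ)(y_{t+1}−ȳ) = -5.7500
γ_1 = -5.7500 / 7 = -0.821

-0.821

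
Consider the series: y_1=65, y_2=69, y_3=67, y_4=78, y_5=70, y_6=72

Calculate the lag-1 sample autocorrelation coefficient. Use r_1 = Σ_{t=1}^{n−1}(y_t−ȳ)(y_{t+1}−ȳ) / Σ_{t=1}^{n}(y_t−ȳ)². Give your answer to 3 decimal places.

Mean ȳ = (65 + 69 + 67 + 78 + 70 + 72)/6 = 70.1667
Numerator Σ_{t=1}^{5}(y_t−ȳ)(y_{t+1}−ȳ) = -16.6944
Denominator Σ(y_t−ȳ)² = 102.8333
r_1 = -16.6944 / 102.8333 = -0.162

-0.162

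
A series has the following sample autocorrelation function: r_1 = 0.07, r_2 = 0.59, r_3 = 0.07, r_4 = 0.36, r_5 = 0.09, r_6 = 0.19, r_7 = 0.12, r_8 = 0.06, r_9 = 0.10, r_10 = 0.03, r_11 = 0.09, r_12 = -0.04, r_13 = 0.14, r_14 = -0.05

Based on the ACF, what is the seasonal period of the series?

2

The largest autocorrelation is r_2 = 0.59, with weaker echoes at lags 4 (0.36) and 6 (0.19); the remaining lags stay at or below 0.14.
The dominant spike at lag 2 indicates a seasonal period of 2.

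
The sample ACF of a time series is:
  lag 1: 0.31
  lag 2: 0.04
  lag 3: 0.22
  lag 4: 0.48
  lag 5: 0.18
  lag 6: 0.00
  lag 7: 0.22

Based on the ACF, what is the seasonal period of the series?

The largest autocorrelation is r_4 = 0.48; the remaining lags stay at or below 0.31. The elevated value at lag 1 (0.31), dropping to 0.04 at lag 2, reflects decaying short-term dependence rather than seasonality.
The dominant spike at lag 4 indicates a seasonal period of 4.

4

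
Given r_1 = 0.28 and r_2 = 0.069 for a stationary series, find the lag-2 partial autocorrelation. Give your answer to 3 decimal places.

φ_{22} = (r_2 − r_1²) / (1 − r_1²)
r_1² = (0.28)² = 0.0784
Numerator = 0.069 − 0.0784 = -0.0094; denominator = 1 − 0.0784 = 0.9216
φ_{22} = -0.0094 / 0.9216 = -0.010

-0.010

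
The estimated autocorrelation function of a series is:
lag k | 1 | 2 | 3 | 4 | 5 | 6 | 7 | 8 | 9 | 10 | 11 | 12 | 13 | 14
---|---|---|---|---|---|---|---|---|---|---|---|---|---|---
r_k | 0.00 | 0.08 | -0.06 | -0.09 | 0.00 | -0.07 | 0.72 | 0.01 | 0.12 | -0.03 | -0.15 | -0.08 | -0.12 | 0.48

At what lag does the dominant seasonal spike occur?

The largest autocorrelation is r_7 = 0.72, with a weaker echo at lag 14 (0.48); the remaining lags stay at or below 0.12.
The dominant spike at lag 7 indicates a seasonal period of 7.

7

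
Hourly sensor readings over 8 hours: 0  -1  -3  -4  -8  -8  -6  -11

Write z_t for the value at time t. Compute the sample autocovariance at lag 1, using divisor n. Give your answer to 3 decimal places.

Mean z̄ = (0 − 1 − 3 − 4 − 8 − 8 − 6 − 11)/8 = -5.1250
Σ_{t=1}^{7}(z_t−z̄)(z_{t+1}−z̄) = 44.9844
γ_1 = 44.9844 / 8 = 5.623

5.623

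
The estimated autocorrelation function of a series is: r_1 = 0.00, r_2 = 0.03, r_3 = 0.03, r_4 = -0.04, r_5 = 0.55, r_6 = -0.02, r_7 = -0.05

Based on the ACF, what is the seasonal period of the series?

The largest autocorrelation is r_5 = 0.55; the remaining lags stay at or below 0.03.
The dominant spike at lag 5 indicates a seasonal period of 5.

5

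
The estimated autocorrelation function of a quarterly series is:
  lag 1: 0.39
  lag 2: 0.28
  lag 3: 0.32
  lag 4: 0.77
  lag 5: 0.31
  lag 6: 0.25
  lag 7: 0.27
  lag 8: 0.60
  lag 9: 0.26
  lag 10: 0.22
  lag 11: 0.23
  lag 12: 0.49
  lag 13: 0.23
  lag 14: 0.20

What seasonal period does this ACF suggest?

The largest autocorrelation is r_4 = 0.77, with weaker echoes at lags 8 (0.60) and 12 (0.49); the remaining lags stay at or below 0.39. The elevated value at lag 1 (0.39), dropping to 0.28 at lag 2, reflects decaying short-term dependence rather than seasonality.
The dominant spike at lag 4 indicates a seasonal period of 4.

4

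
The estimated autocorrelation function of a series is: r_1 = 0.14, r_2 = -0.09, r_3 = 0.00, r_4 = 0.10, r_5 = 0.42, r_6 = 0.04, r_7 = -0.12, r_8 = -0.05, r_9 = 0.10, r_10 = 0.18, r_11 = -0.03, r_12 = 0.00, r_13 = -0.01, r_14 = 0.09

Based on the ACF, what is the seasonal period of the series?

5

The largest autocorrelation is r_5 = 0.42, with a weaker echo at lag 10 (0.18); the remaining lags stay at or below 0.14.
The dominant spike at lag 5 indicates a seasonal period of 5.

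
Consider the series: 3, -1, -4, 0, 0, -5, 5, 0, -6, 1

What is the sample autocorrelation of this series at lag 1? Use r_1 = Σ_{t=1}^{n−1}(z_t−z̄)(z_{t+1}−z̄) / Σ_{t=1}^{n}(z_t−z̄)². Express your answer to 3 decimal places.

-0.353

Mean z̄ = (3 − 1 − 4 + 0 + 0 − 5 + 5 + 0 − 6 + 1)/10 = -0.7000
Numerator Σ_{t=1}^{9}(z_t−z̄)(z_{t+1}−z̄) = -38.1900
Denominator Σ(z_t−z̄)² = 108.1000
r_1 = -38.1900 / 108.1000 = -0.353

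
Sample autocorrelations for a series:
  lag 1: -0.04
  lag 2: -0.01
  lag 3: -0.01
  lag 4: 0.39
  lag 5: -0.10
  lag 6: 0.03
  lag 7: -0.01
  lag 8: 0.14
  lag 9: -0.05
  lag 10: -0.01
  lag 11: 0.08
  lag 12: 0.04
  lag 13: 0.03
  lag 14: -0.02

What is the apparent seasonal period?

The largest autocorrelation is r_4 = 0.39; the remaining lags stay at or below 0.14.
The dominant spike at lag 4 indicates a seasonal period of 4.

4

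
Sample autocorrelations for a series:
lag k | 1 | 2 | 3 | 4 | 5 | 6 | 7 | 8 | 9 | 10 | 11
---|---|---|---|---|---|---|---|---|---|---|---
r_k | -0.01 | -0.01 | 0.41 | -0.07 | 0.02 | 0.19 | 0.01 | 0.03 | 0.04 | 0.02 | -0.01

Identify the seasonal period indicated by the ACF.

The largest autocorrelation is r_3 = 0.41, with a weaker echo at lag 6 (0.19); the remaining lags stay at or below 0.04.
The dominant spike at lag 3 indicates a seasonal period of 3.

3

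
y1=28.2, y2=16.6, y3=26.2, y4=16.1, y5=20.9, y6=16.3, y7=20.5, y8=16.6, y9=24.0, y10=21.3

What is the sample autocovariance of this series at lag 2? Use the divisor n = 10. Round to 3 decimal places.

Mean ȳ = (28.2 + 16.6 + 26.2 + 16.1 + 20.9 + 16.3 + 20.5 + 16.6 + 24.0 + 21.3)/10 = 20.6700
Σ_{t=1}^{8}(y_t−ȳ)(y_{t+2}−ȳ) = 96.1002
γ_2 = 96.1002 / 10 = 9.610

9.610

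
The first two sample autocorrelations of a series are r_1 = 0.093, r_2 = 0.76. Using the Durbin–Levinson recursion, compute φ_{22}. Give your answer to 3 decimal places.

0.758

φ_{22} = (r_2 − r_1²) / (1 − r_1²)
r_1² = (0.093)² = 0.008649
Numerator = 0.76 − 0.0086 = 0.7514; denominator = 1 − 0.0086 = 0.9914
φ_{22} = 0.7514 / 0.9914 = 0.758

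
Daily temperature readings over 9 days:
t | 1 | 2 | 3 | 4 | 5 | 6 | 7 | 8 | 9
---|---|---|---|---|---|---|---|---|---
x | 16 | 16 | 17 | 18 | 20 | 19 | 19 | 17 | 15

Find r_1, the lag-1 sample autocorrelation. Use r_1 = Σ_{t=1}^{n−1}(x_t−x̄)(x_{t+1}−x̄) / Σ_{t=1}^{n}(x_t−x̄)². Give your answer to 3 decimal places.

0.481

Mean x̄ = (16 + 16 + 17 + 18 + 20 + 19 + 19 + 17 + 15)/9 = 17.4444
Numerator Σ_{t=1}^{8}(x_t−x̄)(x_{t+1}−x̄) = 10.6914
Denominator Σ(x_t−x̄)² = 22.2222
r_1 = 10.6914 / 22.2222 = 0.481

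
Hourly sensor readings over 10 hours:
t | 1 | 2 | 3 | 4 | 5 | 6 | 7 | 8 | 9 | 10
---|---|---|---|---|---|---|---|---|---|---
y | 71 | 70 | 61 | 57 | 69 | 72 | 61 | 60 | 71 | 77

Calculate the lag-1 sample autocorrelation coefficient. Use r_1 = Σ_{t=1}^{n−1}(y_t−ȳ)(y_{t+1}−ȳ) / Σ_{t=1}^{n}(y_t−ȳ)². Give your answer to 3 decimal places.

Mean ȳ = (71 + 70 + 61 + 57 + 69 + 72 + 61 + 60 + 71 + 77)/10 = 66.9000
Numerator Σ_{t=1}^{9}(y_t−ȳ)(y_{t+1}−ȳ) = 66.4900
Denominator Σ(y_t−ȳ)² = 390.9000
r_1 = 66.4900 / 390.9000 = 0.170

0.170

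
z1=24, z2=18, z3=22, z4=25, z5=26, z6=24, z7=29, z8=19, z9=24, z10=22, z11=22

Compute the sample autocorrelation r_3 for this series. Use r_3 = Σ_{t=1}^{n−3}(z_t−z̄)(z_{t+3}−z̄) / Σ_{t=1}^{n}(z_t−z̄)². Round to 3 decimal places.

-0.173

Mean z̄ = (24 + 18 + 22 + 25 + 26 + 24 + 29 + 19 + 24 + 22 + 22)/11 = 23.1818
Numerator Σ_{t=1}^{8}(z_t−z̄)(z_{t+3}−z̄) = -16.5537
Denominator Σ(z_t−z̄)² = 95.6364
r_3 = -16.5537 / 95.6364 = -0.173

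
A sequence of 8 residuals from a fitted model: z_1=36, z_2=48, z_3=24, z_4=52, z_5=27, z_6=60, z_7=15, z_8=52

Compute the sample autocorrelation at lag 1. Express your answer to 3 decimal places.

-0.871

Mean z̄ = (36 + 48 + 24 + 52 + 27 + 60 + 15 + 52)/8 = 39.2500
Deviations from mean: -3.2500, 8.7500, -15.2500, 12.7500, -12.2500, 20.7500, -24.2500, 12.7500
Σ(z_t−z̄)(z_{t+1}−z̄) = (-28.4375) + (-133.4375) + (-194.4375) + (-156.1875) + (-254.1875) + (-503.1875) + (-309.1875) = -1579.0625
Denominator Σ(z_t−z̄)² = 1813.5000
r_1 = -1579.0625 / 1813.5000 = -0.871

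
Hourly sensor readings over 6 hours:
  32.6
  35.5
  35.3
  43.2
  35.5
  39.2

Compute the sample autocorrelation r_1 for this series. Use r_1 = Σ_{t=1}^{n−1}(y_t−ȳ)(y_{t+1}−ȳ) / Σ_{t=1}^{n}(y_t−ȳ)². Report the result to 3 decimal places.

-0.198

Mean ȳ = (32.6 + 35.5 + 35.3 + 43.2 + 35.5 + 39.2)/6 = 36.8833
Deviations from mean: -4.2833, -1.3833, -1.5833, 6.3167, -1.3833, 2.3167
Σ(y_t−ȳ)(y_{t+1}−ȳ) = (5.9253) + (2.1903) + (-10.0014) + (-8.7381) + (-3.2047) = -13.8286
Denominator Σ(y_t−ȳ)² = 69.9483
r_1 = -13.8286 / 69.9483 = -0.198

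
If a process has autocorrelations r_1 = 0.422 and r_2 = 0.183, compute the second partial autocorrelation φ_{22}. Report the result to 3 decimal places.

φ_{22} = (r_2 − r_1²) / (1 − r_1²)
r_1² = (0.422)² = 0.178084
Numerator = 0.183 − 0.1781 = 0.0049; denominator = 1 − 0.1781 = 0.8219
φ_{22} = 0.0049 / 0.8219 = 0.006

0.006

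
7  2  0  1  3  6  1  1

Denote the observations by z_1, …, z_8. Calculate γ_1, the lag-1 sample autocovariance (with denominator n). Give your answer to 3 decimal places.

0.123

Mean z̄ = (7 + 2 + 0 + 1 + 3 + 6 + 1 + 1)/8 = 2.6250
Deviations: 4.3750, -0.6250, -2.6250, -1.6250, 0.3750, 3.3750, -1.6250, -1.6250
Σ_{t=1}^{7}(z_t−z̄)(z_{t+1}−z̄) = 0.9844
γ_1 = 0.9844 / 8 = 0.123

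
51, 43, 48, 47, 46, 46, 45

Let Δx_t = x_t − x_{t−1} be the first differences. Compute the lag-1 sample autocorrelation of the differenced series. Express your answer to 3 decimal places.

-0.488

First differences Δx: -8, 5, -1, -1, 0, -1
Mean of differences = -1.0000
Numerator Σ(Δx_t−Δx̄)(Δx_{t+1}−Δx̄) = -42.0000
Denominator Σ(Δx_t−Δx̄)² = 86.0000
r_1(Δx) = -42.0000 / 86.0000 = -0.488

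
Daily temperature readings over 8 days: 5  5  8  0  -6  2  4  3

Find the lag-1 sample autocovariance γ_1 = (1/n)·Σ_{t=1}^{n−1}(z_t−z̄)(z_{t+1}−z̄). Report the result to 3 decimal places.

Mean z̄ = (5 + 5 + 8 + 0 − 6 + 2 + 4 + 3)/8 = 2.6250
Σ_{t=1}^{7}(z_t−z̄)(z_{t+1}−z̄) = 31.9844
γ_1 = 31.9844 / 8 = 3.998

3.998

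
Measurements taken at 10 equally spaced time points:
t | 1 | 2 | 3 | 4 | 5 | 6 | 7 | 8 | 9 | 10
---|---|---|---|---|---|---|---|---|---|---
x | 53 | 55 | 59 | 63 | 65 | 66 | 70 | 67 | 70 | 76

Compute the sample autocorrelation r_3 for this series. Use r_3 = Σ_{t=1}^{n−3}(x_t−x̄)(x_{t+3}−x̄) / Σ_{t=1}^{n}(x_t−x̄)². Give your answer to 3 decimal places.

0.152

Mean x̄ = (53 + 55 + 59 + 63 + 65 + 66 + 70 + 67 + 70 + 76)/10 = 64.4000
Numerator Σ_{t=1}^{7}(x_t−x̄)(x_{t+3}−x̄) = 69.3200
Denominator Σ(x_t−x̄)² = 456.4000
r_3 = 69.3200 / 456.4000 = 0.152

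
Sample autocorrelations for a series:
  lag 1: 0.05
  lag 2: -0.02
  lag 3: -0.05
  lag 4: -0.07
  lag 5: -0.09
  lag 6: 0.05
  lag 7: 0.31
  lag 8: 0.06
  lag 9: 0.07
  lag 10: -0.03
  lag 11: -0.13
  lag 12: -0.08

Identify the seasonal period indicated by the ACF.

7

The largest autocorrelation is r_7 = 0.31; the remaining lags stay at or below 0.07.
The dominant spike at lag 7 indicates a seasonal period of 7.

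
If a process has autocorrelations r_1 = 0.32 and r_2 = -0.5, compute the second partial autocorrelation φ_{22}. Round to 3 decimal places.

-0.671

φ_{22} = (r_2 − r_1²) / (1 − r_1²)
r_1² = (0.32)² = 0.1024
Numerator = -0.5 − 0.1024 = -0.6024; denominator = 1 − 0.1024 = 0.8976
φ_{22} = -0.6024 / 0.8976 = -0.671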